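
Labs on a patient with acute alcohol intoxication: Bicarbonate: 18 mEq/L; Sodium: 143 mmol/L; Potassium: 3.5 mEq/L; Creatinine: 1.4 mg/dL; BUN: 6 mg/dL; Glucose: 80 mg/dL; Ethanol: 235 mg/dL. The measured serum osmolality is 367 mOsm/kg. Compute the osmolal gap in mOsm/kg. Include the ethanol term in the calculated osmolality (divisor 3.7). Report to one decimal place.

Calculated osmolality = 2·Na + glucose/18 + BUN/2.8 + ethanol/3.7
= 2·143 + 80/18 + 6/2.8 + 235/3.7
= 286 + 4.44 + 2.14 + 63.51
= 356.09 mOsm/kg ≈ 356.1 mOsm/kg
Osmolar gap = measured − calculated = 367 − 356.1 = 10.9 mOsm/kg

10.9 mOsm/kg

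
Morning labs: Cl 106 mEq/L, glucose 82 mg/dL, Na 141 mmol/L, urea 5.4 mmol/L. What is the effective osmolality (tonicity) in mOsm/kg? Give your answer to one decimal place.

Effective osmolality excludes urea (freely permeant across cell membranes):
2·Na + glucose/18
= 2·141 + 82/18
= 282 + 4.56
= 286.56 mOsm/kg

286.6 mOsm/kg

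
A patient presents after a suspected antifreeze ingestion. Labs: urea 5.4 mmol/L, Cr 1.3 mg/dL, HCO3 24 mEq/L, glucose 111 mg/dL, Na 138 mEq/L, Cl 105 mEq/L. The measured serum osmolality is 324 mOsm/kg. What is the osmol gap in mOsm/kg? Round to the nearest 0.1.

Calculated osmolality = 2·Na + glucose/18 + urea
= 2·138 + 111/18 + 5.4
= 276 + 6.17 + 5.40
= 287.57 mOsm/kg ≈ 287.6 mOsm/kg
Osmolar gap = measured − calculated = 324 − 287.6 = 36.4 mOsm/kg

36.4 mOsm/kg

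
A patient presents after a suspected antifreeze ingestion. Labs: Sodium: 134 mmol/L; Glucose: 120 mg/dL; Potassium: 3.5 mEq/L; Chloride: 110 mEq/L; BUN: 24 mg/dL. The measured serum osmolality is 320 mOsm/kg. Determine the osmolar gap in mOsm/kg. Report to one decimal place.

Calculated osmolality = 2·Na + glucose/18 + BUN/2.8
= 2·134 + 120/18 + 24/2.8
= 268 + 6.67 + 8.57
= 283.24 mOsm/kg ≈ 283.2 mOsm/kg
Osmolar gap = measured − calculated = 320 − 283.2 = 36.8 mOsm/kg

36.8 mOsm/kg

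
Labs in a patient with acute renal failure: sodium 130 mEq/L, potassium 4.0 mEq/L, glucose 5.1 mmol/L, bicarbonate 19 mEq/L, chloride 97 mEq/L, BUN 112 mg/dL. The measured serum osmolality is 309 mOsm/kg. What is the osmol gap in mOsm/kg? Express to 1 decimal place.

Calculated osmolality = 2·Na + glucose + BUN/2.8
= 2·130 + 5.1 + 112/2.8
= 260 + 5.10 + 40
= 305.1 mOsm/kg ≈ 305.1 mOsm/kg
Osmolar gap = measured − calculated = 309 − 305.1 = 3.9 mOsm/kg

3.9 mOsm/kg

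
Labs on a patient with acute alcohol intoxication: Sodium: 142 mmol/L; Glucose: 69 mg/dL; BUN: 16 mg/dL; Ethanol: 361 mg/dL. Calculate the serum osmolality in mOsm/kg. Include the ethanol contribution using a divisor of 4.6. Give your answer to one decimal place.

Calculated osmolality = 2·Na + glucose/18 + BUN/2.8 + ethanol/4.6
= 2·142 + 69/18 + 16/2.8 + 361/4.6
= 284 + 3.83 + 5.71 + 78.48
= 372.02 mOsm/kg

372.0 mOsm/kg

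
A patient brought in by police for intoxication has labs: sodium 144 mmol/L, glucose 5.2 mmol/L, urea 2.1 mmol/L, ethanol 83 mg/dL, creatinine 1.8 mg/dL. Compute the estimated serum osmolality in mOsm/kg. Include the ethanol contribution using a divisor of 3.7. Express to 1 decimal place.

317.7 mOsm/kg

Calculated osmolality = 2·Na + glucose + urea + ethanol/3.7
= 2·144 + 5.2 + 2.1 + 83/3.7
= 288 + 5.20 + 2.10 + 22.43
= 317.73 mOsm/kg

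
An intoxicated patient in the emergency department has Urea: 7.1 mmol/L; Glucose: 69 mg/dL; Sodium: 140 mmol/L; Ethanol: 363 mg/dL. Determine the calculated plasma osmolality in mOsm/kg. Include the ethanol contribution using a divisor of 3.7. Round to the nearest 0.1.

Calculated osmolality = 2·Na + glucose/18 + urea + ethanol/3.7
= 2·140 + 69/18 + 7.1 + 363/3.7
= 280 + 3.83 + 7.10 + 98.11
= 389.04 mOsm/kg

389.0 mOsm/kg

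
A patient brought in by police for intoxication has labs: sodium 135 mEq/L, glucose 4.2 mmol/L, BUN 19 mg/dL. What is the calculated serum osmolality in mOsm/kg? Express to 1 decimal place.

281.0 mOsm/kg

Calculated osmolality = 2·Na + glucose + BUN/2.8
= 2·135 + 4.2 + 19/2.8
= 270 + 4.20 + 6.79
= 280.99 mOsm/kg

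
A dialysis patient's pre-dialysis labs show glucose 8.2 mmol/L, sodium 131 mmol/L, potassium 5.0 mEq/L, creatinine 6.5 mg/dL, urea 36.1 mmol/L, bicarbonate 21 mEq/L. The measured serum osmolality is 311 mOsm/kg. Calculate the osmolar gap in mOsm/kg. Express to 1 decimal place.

Calculated osmolality = 2·Na + glucose + urea
= 2·131 + 8.2 + 36.1
= 262 + 8.20 + 36.10
= 306.3 mOsm/kg ≈ 306.3 mOsm/kg
Osmolar gap = measured − calculated = 311 − 306.3 = 4.7 mOsm/kg

4.7 mOsm/kg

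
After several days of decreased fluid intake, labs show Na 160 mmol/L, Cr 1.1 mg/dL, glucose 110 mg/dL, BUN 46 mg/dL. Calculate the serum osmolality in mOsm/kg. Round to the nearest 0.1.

342.5 mOsm/kg

Calculated osmolality = 2·Na + glucose/18 + BUN/2.8
= 2·160 + 110/18 + 46/2.8
= 320 + 6.11 + 16.43
= 342.54 mOsm/kg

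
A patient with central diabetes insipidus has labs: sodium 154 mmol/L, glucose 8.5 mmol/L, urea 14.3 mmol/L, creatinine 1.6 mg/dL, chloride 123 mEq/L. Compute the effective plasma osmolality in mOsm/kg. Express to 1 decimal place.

Effective osmolality excludes urea (freely permeant across cell membranes):
2·Na + glucose
= 2·154 + 8.5
= 308 + 8.5
= 316.5 mOsm/kg

316.5 mOsm/kg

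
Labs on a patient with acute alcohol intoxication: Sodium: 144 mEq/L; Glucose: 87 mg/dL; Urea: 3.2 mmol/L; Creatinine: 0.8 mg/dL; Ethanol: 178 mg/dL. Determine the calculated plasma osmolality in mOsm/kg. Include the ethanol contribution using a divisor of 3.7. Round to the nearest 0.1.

344.1 mOsm/kg

Calculated osmolality = 2·Na + glucose/18 + urea + ethanol/3.7
= 2·144 + 87/18 + 3.2 + 178/3.7
= 288 + 4.83 + 3.20 + 48.11
= 344.14 mOsm/kg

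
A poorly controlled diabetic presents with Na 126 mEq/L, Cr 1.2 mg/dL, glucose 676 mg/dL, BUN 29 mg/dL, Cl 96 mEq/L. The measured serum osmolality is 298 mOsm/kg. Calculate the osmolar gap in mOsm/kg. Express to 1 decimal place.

-1.9 mOsm/kg

Calculated osmolality = 2·Na + glucose/18 + BUN/2.8
= 2·126 + 676/18 + 29/2.8
= 252 + 37.56 + 10.36
= 299.92 mOsm/kg ≈ 299.9 mOsm/kg
Osmolar gap = measured − calculated = 298 − 299.9 = -1.9 mOsm/kg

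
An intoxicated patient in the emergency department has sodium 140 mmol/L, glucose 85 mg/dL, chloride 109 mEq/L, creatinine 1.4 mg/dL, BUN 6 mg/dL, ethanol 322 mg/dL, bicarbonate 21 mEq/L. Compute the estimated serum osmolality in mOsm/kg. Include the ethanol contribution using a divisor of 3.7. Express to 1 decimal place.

Calculated osmolality = 2·Na + glucose/18 + BUN/2.8 + ethanol/3.7
= 2·140 + 85/18 + 6/2.8 + 322/3.7
= 280 + 4.72 + 2.14 + 87.03
= 373.89 mOsm/kg

373.9 mOsm/kg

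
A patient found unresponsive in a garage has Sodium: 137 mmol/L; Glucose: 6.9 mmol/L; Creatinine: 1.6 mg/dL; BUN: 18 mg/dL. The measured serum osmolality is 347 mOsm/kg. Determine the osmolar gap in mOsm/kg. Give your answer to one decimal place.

59.7 mOsm/kg

Calculated osmolality = 2·Na + glucose + BUN/2.8
= 2·137 + 6.9 + 18/2.8
= 274 + 6.90 + 6.43
= 287.33 mOsm/kg ≈ 287.3 mOsm/kg
Osmolar gap = measured − calculated = 347 − 287.3 = 59.7 mOsm/kg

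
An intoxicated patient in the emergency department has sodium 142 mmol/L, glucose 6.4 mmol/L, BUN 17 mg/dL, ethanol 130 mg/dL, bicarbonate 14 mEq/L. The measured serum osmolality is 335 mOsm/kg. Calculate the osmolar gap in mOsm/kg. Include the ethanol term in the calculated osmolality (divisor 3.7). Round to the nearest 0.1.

3.4 mOsm/kg

Calculated osmolality = 2·Na + glucose + BUN/2.8 + ethanol/3.7
= 2·142 + 6.4 + 17/2.8 + 130/3.7
= 284 + 6.40 + 6.07 + 35.14
= 331.61 mOsm/kg ≈ 331.6 mOsm/kg
Osmolar gap = measured − calculated = 335 − 331.6 = 3.4 mOsm/kg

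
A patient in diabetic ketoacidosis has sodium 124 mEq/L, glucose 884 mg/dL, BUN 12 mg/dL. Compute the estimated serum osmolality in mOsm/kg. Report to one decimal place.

301.4 mOsm/kg

Calculated osmolality = 2·Na + glucose/18 + BUN/2.8
= 2·124 + 884/18 + 12/2.8
= 248 + 49.11 + 4.29
= 301.4 mOsm/kg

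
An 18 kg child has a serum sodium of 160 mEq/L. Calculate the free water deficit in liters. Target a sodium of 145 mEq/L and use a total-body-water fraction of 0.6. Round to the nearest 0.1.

TBW = 0.6 · 18 = 10.8 L
Free water deficit = TBW · (Na/145 − 1)
= 10.8 · (160/145 − 1)
= 10.8 · 0.1034
= 1.12 L

1.1 L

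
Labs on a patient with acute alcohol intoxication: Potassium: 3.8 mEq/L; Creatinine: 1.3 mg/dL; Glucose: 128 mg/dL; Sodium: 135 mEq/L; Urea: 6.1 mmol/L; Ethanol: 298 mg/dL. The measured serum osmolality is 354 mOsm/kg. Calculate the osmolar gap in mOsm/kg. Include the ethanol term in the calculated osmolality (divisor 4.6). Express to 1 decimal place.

6.0 mOsm/kg

Calculated osmolality = 2·Na + glucose/18 + urea + ethanol/4.6
= 2·135 + 128/18 + 6.1 + 298/4.6
= 270 + 7.11 + 6.10 + 64.78
= 347.99 mOsm/kg ≈ 348.0 mOsm/kg
Osmolar gap = measured − calculated = 354 − 348.0 = 6.0 mOsm/kg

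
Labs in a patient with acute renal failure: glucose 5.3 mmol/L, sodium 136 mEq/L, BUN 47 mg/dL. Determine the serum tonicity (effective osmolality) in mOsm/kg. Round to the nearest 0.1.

277.3 mOsm/kg

Effective osmolality excludes urea (freely permeant across cell membranes):
2·Na + glucose
= 2·136 + 5.3
= 272 + 5.3
= 277.3 mOsm/kg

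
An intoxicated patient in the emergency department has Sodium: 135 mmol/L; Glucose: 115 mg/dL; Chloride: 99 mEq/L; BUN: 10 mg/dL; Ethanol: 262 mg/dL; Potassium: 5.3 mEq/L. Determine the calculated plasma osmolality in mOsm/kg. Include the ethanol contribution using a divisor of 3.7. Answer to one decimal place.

Calculated osmolality = 2·Na + glucose/18 + BUN/2.8 + ethanol/3.7
= 2·135 + 115/18 + 10/2.8 + 262/3.7
= 270 + 6.39 + 3.57 + 70.81
= 350.77 mOsm/kg

350.8 mOsm/kg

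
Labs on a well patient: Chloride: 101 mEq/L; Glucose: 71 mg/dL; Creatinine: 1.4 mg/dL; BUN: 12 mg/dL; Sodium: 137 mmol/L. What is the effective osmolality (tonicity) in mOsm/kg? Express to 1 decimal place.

Effective osmolality excludes urea (freely permeant across cell membranes):
2·Na + glucose/18
= 2·137 + 71/18
= 274 + 3.94
= 277.94 mOsm/kg

277.9 mOsm/kg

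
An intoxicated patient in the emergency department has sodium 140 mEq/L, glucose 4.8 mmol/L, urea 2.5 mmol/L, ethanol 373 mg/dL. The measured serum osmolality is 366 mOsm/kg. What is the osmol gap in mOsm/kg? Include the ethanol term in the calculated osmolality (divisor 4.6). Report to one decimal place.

-2.4 mOsm/kg

Calculated osmolality = 2·Na + glucose + urea + ethanol/4.6
= 2·140 + 4.8 + 2.5 + 373/4.6
= 280 + 4.80 + 2.50 + 81.09
= 368.39 mOsm/kg ≈ 368.4 mOsm/kg
Osmolar gap = measured − calculated = 366 − 368.4 = -2.4 mOsm/kg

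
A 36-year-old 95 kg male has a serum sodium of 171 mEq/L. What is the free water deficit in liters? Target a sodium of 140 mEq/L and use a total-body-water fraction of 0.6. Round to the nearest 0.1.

12.6 L

TBW = 0.6 · 95 = 57 L
Free water deficit = TBW · (Na/140 − 1)
= 57 · (171/140 − 1)
= 57 · 0.2214
= 12.62 L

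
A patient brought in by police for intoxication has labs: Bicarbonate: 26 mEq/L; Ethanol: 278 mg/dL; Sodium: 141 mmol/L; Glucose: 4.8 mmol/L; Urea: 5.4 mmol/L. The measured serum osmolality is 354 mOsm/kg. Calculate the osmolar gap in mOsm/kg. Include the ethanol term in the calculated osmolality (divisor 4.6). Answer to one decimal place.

Calculated osmolality = 2·Na + glucose + urea + ethanol/4.6
= 2·141 + 4.8 + 5.4 + 278/4.6
= 282 + 4.80 + 5.40 + 60.43
= 352.63 mOsm/kg ≈ 352.6 mOsm/kg
Osmolar gap = measured − calculated = 354 − 352.6 = 1.4 mOsm/kg

1.4 mOsm/kg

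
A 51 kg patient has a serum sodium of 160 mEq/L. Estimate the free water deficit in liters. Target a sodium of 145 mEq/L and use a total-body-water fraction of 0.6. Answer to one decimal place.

3.2 L

TBW = 0.6 · 51 = 30.6 L
Free water deficit = TBW · (Na/145 − 1)
= 30.6 · (160/145 − 1)
= 30.6 · 0.1034
= 3.16 L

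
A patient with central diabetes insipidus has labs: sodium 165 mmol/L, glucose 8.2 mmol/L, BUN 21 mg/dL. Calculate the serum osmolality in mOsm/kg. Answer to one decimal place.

Calculated osmolality = 2·Na + glucose + BUN/2.8
= 2·165 + 8.2 + 21/2.8
= 330 + 8.20 + 7.50
= 345.7 mOsm/kg

345.7 mOsm/kg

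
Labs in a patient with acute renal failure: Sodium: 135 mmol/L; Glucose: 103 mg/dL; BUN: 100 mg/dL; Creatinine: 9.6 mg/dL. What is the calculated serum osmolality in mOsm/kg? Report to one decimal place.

311.4 mOsm/kg

Calculated osmolality = 2·Na + glucose/18 + BUN/2.8
= 2·135 + 103/18 + 100/2.8
= 270 + 5.72 + 35.71
= 311.43 mOsm/kg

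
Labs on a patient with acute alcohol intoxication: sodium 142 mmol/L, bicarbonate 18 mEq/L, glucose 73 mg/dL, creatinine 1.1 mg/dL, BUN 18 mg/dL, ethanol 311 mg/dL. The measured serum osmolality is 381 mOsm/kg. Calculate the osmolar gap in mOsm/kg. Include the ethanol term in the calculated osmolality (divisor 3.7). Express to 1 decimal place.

Calculated osmolality = 2·Na + glucose/18 + BUN/2.8 + ethanol/3.7
= 2·142 + 73/18 + 18/2.8 + 311/3.7
= 284 + 4.06 + 6.43 + 84.05
= 378.54 mOsm/kg ≈ 378.5 mOsm/kg
Osmolar gap = measured − calculated = 381 − 378.5 = 2.5 mOsm/kg

2.5 mOsm/kg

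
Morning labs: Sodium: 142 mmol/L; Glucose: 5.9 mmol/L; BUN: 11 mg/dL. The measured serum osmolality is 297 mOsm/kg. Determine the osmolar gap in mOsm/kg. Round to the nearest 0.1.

3.2 mOsm/kg

Calculated osmolality = 2·Na + glucose + BUN/2.8
= 2·142 + 5.9 + 11/2.8
= 284 + 5.90 + 3.93
= 293.83 mOsm/kg ≈ 293.8 mOsm/kg
Osmolar gap = measured − calculated = 297 − 293.8 = 3.2 mOsm/kg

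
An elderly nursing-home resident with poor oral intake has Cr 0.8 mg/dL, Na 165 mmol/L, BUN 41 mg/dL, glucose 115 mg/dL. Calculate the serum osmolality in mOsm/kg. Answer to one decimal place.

Calculated osmolality = 2·Na + glucose/18 + BUN/2.8
= 2·165 + 115/18 + 41/2.8
= 330 + 6.39 + 14.64
= 351.03 mOsm/kg

351.0 mOsm/kg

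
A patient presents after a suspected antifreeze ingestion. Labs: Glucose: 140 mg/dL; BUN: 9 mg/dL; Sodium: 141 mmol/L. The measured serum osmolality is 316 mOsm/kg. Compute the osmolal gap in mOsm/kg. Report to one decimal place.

Calculated osmolality = 2·Na + glucose/18 + BUN/2.8
= 2·141 + 140/18 + 9/2.8
= 282 + 7.78 + 3.21
= 292.99 mOsm/kg ≈ 293.0 mOsm/kg
Osmolar gap = measured − calculated = 316 − 293.0 = 23.0 mOsm/kg

23.0 mOsm/kg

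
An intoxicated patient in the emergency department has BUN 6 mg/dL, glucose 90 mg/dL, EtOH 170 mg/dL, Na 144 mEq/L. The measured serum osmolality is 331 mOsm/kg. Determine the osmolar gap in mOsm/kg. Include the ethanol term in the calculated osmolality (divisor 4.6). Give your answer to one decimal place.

Calculated osmolality = 2·Na + glucose/18 + BUN/2.8 + ethanol/4.6
= 2·144 + 90/18 + 6/2.8 + 170/4.6
= 288 + 5 + 2.14 + 36.96
= 332.1 mOsm/kg ≈ 332.1 mOsm/kg
Osmolar gap = measured − calculated = 331 − 332.1 = -1.1 mOsm/kg

-1.1 mOsm/kg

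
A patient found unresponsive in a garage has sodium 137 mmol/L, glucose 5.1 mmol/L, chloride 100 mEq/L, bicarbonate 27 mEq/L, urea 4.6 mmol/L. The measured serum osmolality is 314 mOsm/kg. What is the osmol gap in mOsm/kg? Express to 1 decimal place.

30.3 mOsm/kg

Calculated osmolality = 2·Na + glucose + urea
= 2·137 + 5.1 + 4.6
= 274 + 5.10 + 4.60
= 283.7 mOsm/kg ≈ 283.7 mOsm/kg
Osmolar gap = measured − calculated = 314 − 283.7 = 30.3 mOsm/kg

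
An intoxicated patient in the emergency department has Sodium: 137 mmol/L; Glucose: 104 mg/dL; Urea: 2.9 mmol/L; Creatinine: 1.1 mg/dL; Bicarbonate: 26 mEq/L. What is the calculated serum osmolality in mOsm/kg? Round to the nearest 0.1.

282.7 mOsm/kg

Calculated osmolality = 2·Na + glucose/18 + urea
= 2·137 + 104/18 + 2.9
= 274 + 5.78 + 2.90
= 282.68 mOsm/kg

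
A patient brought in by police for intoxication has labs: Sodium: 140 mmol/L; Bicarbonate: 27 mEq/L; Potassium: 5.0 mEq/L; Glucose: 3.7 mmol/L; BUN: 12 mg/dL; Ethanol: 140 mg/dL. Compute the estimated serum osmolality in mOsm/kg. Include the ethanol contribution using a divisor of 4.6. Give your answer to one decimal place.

Calculated osmolality = 2·Na + glucose + BUN/2.8 + ethanol/4.6
= 2·140 + 3.7 + 12/2.8 + 140/4.6
= 280 + 3.70 + 4.29 + 30.43
= 318.42 mOsm/kg

318.4 mOsm/kg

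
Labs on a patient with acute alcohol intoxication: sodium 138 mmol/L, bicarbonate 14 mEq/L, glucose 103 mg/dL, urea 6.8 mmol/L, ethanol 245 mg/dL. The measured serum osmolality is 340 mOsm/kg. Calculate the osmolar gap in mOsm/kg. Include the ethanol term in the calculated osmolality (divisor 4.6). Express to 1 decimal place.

Calculated osmolality = 2·Na + glucose/18 + urea + ethanol/4.6
= 2·138 + 103/18 + 6.8 + 245/4.6
= 276 + 5.72 + 6.80 + 53.26
= 341.78 mOsm/kg ≈ 341.8 mOsm/kg
Osmolar gap = measured − calculated = 340 − 341.8 = -1.8 mOsm/kg

-1.8 mOsm/kg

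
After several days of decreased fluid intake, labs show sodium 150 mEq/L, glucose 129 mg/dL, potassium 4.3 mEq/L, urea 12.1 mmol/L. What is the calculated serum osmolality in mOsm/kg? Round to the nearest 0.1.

319.3 mOsm/kg

Calculated osmolality = 2·Na + glucose/18 + urea
= 2·150 + 129/18 + 12.1
= 300 + 7.17 + 12.10
= 319.27 mOsm/kg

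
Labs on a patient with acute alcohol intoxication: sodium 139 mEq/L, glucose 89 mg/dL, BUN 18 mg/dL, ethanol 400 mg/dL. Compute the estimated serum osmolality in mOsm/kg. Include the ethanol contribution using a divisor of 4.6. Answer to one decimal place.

Calculated osmolality = 2·Na + glucose/18 + BUN/2.8 + ethanol/4.6
= 2·139 + 89/18 + 18/2.8 + 400/4.6
= 278 + 4.94 + 6.43 + 86.96
= 376.33 mOsm/kg

376.3 mOsm/kg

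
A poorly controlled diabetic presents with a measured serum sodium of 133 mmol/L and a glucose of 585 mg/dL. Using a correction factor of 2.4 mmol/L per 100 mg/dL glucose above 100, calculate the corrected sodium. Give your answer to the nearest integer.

Corrected Na = measured Na + 2.4 · (glucose − 100)/100
= 133 + 2.4 · (585 − 100)/100
= 133 + 11.6
= 144.6 mmol/L

145 mmol/L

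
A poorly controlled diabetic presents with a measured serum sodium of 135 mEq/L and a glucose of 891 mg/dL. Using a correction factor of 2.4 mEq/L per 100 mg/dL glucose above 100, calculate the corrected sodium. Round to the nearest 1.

154 mEq/L

Corrected Na = measured Na + 2.4 · (glucose − 100)/100
= 135 + 2.4 · (891 − 100)/100
= 135 + 19
= 154 mEq/L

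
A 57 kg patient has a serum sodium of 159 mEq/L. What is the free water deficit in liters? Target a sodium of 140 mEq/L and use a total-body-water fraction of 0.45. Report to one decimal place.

3.5 L

TBW = 0.45 · 57 = 25.65 L
Free water deficit = TBW · (Na/140 − 1)
= 25.65 · (159/140 − 1)
= 25.65 · 0.1357
= 3.48 L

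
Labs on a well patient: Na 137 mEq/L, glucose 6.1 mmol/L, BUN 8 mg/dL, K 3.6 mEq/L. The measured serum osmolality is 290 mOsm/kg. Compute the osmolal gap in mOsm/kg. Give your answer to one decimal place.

Calculated osmolality = 2·Na + glucose + BUN/2.8
= 2·137 + 6.1 + 8/2.8
= 274 + 6.10 + 2.86
= 282.96 mOsm/kg ≈ 283.0 mOsm/kg
Osmolar gap = measured − calculated = 290 − 283.0 = 7.0 mOsm/kg

7.0 mOsm/kg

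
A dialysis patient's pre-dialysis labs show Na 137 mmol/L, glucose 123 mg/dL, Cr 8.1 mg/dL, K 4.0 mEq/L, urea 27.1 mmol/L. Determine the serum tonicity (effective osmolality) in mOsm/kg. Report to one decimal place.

Effective osmolality excludes urea (freely permeant across cell membranes):
2·Na + glucose/18
= 2·137 + 123/18
= 274 + 6.83
= 280.83 mOsm/kg

280.8 mOsm/kg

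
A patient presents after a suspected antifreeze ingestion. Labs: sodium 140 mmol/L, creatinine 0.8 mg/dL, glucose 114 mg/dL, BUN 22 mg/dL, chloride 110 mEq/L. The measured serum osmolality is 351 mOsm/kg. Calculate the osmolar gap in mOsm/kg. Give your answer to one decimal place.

Calculated osmolality = 2·Na + glucose/18 + BUN/2.8
= 2·140 + 114/18 + 22/2.8
= 280 + 6.33 + 7.86
= 294.19 mOsm/kg ≈ 294.2 mOsm/kg
Osmolar gap = measured − calculated = 351 − 294.2 = 56.8 mOsm/kg

56.8 mOsm/kg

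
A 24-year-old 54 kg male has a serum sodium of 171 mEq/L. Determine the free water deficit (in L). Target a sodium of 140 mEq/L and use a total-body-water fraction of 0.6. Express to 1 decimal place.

TBW = 0.6 · 54 = 32.4 L
Free water deficit = TBW · (Na/140 − 1)
= 32.4 · (171/140 − 1)
= 32.4 · 0.2214
= 7.17 L

7.2 L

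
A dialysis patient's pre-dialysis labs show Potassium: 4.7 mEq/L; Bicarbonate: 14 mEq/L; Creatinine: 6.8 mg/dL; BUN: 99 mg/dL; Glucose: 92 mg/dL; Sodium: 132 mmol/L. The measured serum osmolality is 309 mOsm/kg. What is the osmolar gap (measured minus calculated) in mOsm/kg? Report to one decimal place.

4.5 mOsm/kg

Calculated osmolality = 2·Na + glucose/18 + BUN/2.8
= 2·132 + 92/18 + 99/2.8
= 264 + 5.11 + 35.36
= 304.47 mOsm/kg ≈ 304.5 mOsm/kg
Osmolar gap = measured − calculated = 309 − 304.5 = 4.5 mOsm/kg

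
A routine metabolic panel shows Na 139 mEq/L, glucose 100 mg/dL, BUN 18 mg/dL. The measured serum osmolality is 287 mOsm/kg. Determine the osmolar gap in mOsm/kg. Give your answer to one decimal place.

Calculated osmolality = 2·Na + glucose/18 + BUN/2.8
= 2·139 + 100/18 + 18/2.8
= 278 + 5.56 + 6.43
= 289.99 mOsm/kg ≈ 290.0 mOsm/kg
Osmolar gap = measured − calculated = 287 − 290.0 = -3.0 mOsm/kg

-3.0 mOsm/kg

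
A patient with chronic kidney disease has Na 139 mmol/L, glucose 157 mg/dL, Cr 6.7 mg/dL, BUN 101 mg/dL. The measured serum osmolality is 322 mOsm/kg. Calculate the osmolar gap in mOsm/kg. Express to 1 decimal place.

Calculated osmolality = 2·Na + glucose/18 + BUN/2.8
= 2·139 + 157/18 + 101/2.8
= 278 + 8.72 + 36.07
= 322.79 mOsm/kg ≈ 322.8 mOsm/kg
Osmolar gap = measured − calculated = 322 − 322.8 = -0.8 mOsm/kg

-0.8 mOsm/kg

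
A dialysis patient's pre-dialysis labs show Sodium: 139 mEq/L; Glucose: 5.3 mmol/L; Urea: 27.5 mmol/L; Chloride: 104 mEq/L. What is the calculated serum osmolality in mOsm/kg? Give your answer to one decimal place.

Calculated osmolality = 2·Na + glucose + urea
= 2·139 + 5.3 + 27.5
= 278 + 5.30 + 27.50
= 310.8 mOsm/kg

310.8 mOsm/kg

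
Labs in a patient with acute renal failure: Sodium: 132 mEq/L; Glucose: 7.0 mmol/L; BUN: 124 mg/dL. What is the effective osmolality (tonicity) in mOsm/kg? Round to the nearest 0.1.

271.0 mOsm/kg

Effective osmolality excludes urea (freely permeant across cell membranes):
2·Na + glucose
= 2·132 + 7
= 264 + 7
= 271 mOsm/kg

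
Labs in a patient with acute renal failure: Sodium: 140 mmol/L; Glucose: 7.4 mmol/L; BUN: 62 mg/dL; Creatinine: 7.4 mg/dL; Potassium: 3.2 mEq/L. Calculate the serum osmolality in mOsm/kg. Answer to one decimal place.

309.5 mOsm/kg

Calculated osmolality = 2·Na + glucose + BUN/2.8
= 2·140 + 7.4 + 62/2.8
= 280 + 7.40 + 22.14
= 309.54 mOsm/kg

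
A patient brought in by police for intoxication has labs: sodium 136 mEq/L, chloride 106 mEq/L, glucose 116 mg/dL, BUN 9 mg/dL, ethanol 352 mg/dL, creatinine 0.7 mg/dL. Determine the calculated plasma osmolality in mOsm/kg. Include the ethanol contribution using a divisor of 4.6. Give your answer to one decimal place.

Calculated osmolality = 2·Na + glucose/18 + BUN/2.8 + ethanol/4.6
= 2·136 + 116/18 + 9/2.8 + 352/4.6
= 272 + 6.44 + 3.21 + 76.52
= 358.17 mOsm/kg

358.2 mOsm/kg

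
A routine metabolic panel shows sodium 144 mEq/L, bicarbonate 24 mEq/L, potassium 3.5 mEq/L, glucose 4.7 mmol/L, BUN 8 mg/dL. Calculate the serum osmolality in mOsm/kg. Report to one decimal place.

Calculated osmolality = 2·Na + glucose + BUN/2.8
= 2·144 + 4.7 + 8/2.8
= 288 + 4.70 + 2.86
= 295.56 mOsm/kg

295.6 mOsm/kg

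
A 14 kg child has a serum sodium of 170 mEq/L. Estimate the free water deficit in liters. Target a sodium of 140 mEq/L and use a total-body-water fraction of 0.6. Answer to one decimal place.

1.8 L

TBW = 0.6 · 14 = 8.4 L
Free water deficit = TBW · (Na/140 − 1)
= 8.4 · (170/140 − 1)
= 8.4 · 0.2143
= 1.8 L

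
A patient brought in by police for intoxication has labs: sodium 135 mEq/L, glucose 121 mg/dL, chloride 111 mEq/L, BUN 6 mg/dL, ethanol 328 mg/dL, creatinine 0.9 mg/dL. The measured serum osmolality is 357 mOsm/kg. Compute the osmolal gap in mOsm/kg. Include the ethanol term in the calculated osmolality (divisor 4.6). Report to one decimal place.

Calculated osmolality = 2·Na + glucose/18 + BUN/2.8 + ethanol/4.6
= 2·135 + 121/18 + 6/2.8 + 328/4.6
= 270 + 6.72 + 2.14 + 71.30
= 350.16 mOsm/kg ≈ 350.2 mOsm/kg
Osmolar gap = measured − calculated = 357 − 350.2 = 6.8 mOsm/kg

6.8 mOsm/kg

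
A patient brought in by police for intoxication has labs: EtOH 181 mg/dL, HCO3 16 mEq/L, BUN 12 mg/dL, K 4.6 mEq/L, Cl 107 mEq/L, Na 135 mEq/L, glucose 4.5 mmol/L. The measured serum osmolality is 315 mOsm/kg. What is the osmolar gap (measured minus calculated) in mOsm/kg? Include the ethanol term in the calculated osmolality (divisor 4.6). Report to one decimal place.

Calculated osmolality = 2·Na + glucose + BUN/2.8 + ethanol/4.6
= 2·135 + 4.5 + 12/2.8 + 181/4.6
= 270 + 4.50 + 4.29 + 39.35
= 318.14 mOsm/kg ≈ 318.1 mOsm/kg
Osmolar gap = measured − calculated = 315 − 318.1 = -3.1 mOsm/kg

-3.1 mOsm/kg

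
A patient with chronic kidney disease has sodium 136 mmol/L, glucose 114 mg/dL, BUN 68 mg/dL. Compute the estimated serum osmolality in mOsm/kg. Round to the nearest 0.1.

Calculated osmolality = 2·Na + glucose/18 + BUN/2.8
= 2·136 + 114/18 + 68/2.8
= 272 + 6.33 + 24.29
= 302.62 mOsm/kg

302.6 mOsm/kg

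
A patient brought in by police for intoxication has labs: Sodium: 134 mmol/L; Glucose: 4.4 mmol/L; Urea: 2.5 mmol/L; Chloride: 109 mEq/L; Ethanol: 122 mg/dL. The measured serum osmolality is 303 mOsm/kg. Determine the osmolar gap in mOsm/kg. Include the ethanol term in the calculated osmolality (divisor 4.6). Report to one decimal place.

Calculated osmolality = 2·Na + glucose + urea + ethanol/4.6
= 2·134 + 4.4 + 2.5 + 122/4.6
= 268 + 4.40 + 2.50 + 26.52
= 301.42 mOsm/kg ≈ 301.4 mOsm/kg
Osmolar gap = measured − calculated = 303 − 301.4 = 1.6 mOsm/kg

1.6 mOsm/kg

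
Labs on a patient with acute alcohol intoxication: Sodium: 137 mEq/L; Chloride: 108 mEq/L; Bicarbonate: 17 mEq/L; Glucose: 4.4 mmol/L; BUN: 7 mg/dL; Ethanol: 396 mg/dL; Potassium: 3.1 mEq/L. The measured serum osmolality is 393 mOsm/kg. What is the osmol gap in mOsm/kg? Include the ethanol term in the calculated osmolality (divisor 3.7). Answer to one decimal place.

5.1 mOsm/kg

Calculated osmolality = 2·Na + glucose + BUN/2.8 + ethanol/3.7
= 2·137 + 4.4 + 7/2.8 + 396/3.7
= 274 + 4.40 + 2.50 + 107.03
= 387.93 mOsm/kg ≈ 387.9 mOsm/kg
Osmolar gap = measured − calculated = 393 − 387.9 = 5.1 mOsm/kg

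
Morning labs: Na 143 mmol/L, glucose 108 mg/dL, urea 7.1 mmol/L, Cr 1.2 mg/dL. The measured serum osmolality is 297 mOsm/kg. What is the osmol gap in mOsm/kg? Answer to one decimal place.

-2.1 mOsm/kg

Calculated osmolality = 2·Na + glucose/18 + urea
= 2·143 + 108/18 + 7.1
= 286 + 6 + 7.10
= 299.1 mOsm/kg ≈ 299.1 mOsm/kg
Osmolar gap = measured − calculated = 297 − 299.1 = -2.1 mOsm/kg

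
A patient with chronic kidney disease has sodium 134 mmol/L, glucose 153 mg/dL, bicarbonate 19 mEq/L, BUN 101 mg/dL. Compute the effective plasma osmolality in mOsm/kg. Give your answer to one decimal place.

276.5 mOsm/kg

Effective osmolality excludes urea (freely permeant across cell membranes):
2·Na + glucose/18
= 2·134 + 153/18
= 268 + 8.5
= 276.5 mOsm/kg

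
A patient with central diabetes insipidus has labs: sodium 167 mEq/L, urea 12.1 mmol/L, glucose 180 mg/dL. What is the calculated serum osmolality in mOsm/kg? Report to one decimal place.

Calculated osmolality = 2·Na + glucose/18 + urea
= 2·167 + 180/18 + 12.1
= 334 + 10 + 12.10
= 356.1 mOsm/kg

356.1 mOsm/kg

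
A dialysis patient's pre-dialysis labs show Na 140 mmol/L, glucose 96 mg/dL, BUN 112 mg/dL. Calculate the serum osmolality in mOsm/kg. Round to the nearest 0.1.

325.3 mOsm/kg

Calculated osmolality = 2·Na + glucose/18 + BUN/2.8
= 2·140 + 96/18 + 112/2.8
= 280 + 5.33 + 40
= 325.33 mOsm/kg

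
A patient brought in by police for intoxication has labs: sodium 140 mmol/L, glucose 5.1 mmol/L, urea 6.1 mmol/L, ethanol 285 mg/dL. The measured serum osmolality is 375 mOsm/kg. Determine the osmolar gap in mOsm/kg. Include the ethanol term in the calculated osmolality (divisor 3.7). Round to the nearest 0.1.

Calculated osmolality = 2·Na + glucose + urea + ethanol/3.7
= 2·140 + 5.1 + 6.1 + 285/3.7
= 280 + 5.10 + 6.10 + 77.03
= 368.23 mOsm/kg ≈ 368.2 mOsm/kg
Osmolar gap = measured − calculated = 375 − 368.2 = 6.8 mOsm/kg

6.8 mOsm/kg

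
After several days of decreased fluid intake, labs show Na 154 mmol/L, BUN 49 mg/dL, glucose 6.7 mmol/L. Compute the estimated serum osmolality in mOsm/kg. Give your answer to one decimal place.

Calculated osmolality = 2·Na + glucose + BUN/2.8
= 2·154 + 6.7 + 49/2.8
= 308 + 6.70 + 17.50
= 332.2 mOsm/kg

332.2 mOsm/kg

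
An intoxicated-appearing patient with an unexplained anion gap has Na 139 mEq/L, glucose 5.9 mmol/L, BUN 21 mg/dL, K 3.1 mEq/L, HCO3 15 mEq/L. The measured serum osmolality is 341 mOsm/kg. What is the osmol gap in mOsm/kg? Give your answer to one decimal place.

Calculated osmolality = 2·Na + glucose + BUN/2.8
= 2·139 + 5.9 + 21/2.8
= 278 + 5.90 + 7.50
= 291.4 mOsm/kg ≈ 291.4 mOsm/kg
Osmolar gap = measured − calculated = 341 − 291.4 = 49.6 mOsm/kg

49.6 mOsm/kg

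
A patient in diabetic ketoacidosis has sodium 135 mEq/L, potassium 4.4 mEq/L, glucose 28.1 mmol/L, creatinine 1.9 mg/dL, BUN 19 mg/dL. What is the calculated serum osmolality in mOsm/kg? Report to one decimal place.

304.9 mOsm/kg

Calculated osmolality = 2·Na + glucose + BUN/2.8
= 2·135 + 28.1 + 19/2.8
= 270 + 28.10 + 6.79
= 304.89 mOsm/kg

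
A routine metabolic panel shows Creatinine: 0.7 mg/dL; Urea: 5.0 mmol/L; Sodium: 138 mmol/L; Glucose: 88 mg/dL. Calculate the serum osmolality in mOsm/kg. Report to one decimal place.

Calculated osmolality = 2·Na + glucose/18 + urea
= 2·138 + 88/18 + 5
= 276 + 4.89 + 5
= 285.89 mOsm/kg

285.9 mOsm/kg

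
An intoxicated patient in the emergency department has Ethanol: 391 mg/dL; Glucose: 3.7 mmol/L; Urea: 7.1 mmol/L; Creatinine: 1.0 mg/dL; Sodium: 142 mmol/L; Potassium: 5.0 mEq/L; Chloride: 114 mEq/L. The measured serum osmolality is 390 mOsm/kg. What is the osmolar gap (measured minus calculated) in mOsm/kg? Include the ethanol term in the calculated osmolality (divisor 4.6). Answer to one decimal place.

10.2 mOsm/kg

Calculated osmolality = 2·Na + glucose + urea + ethanol/4.6
= 2·142 + 3.7 + 7.1 + 391/4.6
= 284 + 3.70 + 7.10 + 85
= 379.8 mOsm/kg ≈ 379.8 mOsm/kg
Osmolar gap = measured − calculated = 390 − 379.8 = 10.2 mOsm/kg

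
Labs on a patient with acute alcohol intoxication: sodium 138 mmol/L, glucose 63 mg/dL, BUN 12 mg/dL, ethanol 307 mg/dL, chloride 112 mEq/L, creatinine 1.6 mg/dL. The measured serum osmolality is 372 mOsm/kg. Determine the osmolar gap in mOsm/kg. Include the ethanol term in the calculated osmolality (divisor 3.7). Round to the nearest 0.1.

5.2 mOsm/kg

Calculated osmolality = 2·Na + glucose/18 + BUN/2.8 + ethanol/3.7
= 2·138 + 63/18 + 12/2.8 + 307/3.7
= 276 + 3.50 + 4.29 + 82.97
= 366.76 mOsm/kg ≈ 366.8 mOsm/kg
Osmolar gap = measured − calculated = 372 − 366.8 = 5.2 mOsm/kg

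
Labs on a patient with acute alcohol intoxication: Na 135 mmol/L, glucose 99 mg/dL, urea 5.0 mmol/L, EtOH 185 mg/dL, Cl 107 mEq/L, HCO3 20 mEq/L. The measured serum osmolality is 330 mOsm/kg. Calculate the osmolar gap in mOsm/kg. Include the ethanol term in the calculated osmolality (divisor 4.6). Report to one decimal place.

9.3 mOsm/kg

Calculated osmolality = 2·Na + glucose/18 + urea + ethanol/4.6
= 2·135 + 99/18 + 5 + 185/4.6
= 270 + 5.50 + 5 + 40.22
= 320.72 mOsm/kg ≈ 320.7 mOsm/kg
Osmolar gap = measured − calculated = 330 − 320.7 = 9.3 mOsm/kg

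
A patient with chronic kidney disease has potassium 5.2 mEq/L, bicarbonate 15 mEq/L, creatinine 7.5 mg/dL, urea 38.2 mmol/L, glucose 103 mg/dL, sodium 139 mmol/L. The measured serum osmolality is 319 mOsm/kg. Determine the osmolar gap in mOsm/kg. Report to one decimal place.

-2.9 mOsm/kg

Calculated osmolality = 2·Na + glucose/18 + urea
= 2·139 + 103/18 + 38.2
= 278 + 5.72 + 38.20
= 321.92 mOsm/kg ≈ 321.9 mOsm/kg
Osmolar gap = measured − calculated = 319 − 321.9 = -2.9 mOsm/kg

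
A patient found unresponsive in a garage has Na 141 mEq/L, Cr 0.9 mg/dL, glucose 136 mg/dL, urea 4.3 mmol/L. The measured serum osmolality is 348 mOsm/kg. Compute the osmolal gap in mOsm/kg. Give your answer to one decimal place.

Calculated osmolality = 2·Na + glucose/18 + urea
= 2·141 + 136/18 + 4.3
= 282 + 7.56 + 4.30
= 293.86 mOsm/kg ≈ 293.9 mOsm/kg
Osmolar gap = measured − calculated = 348 − 293.9 = 54.1 mOsm/kg

54.1 mOsm/kg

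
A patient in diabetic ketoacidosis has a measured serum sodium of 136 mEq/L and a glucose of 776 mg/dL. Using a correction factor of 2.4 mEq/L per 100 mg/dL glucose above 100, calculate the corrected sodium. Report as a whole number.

152 mEq/L

Corrected Na = measured Na + 2.4 · (glucose − 100)/100
= 136 + 2.4 · (776 − 100)/100
= 136 + 16.2
= 152.2 mEq/L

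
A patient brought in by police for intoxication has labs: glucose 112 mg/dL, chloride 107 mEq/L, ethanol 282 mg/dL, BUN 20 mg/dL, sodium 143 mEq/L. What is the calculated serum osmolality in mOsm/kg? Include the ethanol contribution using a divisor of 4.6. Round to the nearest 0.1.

Calculated osmolality = 2·Na + glucose/18 + BUN/2.8 + ethanol/4.6
= 2·143 + 112/18 + 20/2.8 + 282/4.6
= 286 + 6.22 + 7.14 + 61.30
= 360.66 mOsm/kg

360.7 mOsm/kg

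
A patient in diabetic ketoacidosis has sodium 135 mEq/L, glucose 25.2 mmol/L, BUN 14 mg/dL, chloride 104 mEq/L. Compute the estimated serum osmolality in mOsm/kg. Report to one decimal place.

300.2 mOsm/kg

Calculated osmolality = 2·Na + glucose + BUN/2.8
= 2·135 + 25.2 + 14/2.8
= 270 + 25.20 + 5
= 300.2 mOsm/kg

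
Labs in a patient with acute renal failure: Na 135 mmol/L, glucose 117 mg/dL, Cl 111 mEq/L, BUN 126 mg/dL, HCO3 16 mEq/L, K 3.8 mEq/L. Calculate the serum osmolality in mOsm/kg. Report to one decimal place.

321.5 mOsm/kg

Calculated osmolality = 2·Na + glucose/18 + BUN/2.8
= 2·135 + 117/18 + 126/2.8
= 270 + 6.50 + 45
= 321.5 mOsm/kg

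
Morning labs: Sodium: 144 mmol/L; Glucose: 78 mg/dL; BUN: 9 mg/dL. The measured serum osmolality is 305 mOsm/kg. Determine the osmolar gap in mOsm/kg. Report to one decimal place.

Calculated osmolality = 2·Na + glucose/18 + BUN/2.8
= 2·144 + 78/18 + 9/2.8
= 288 + 4.33 + 3.21
= 295.54 mOsm/kg ≈ 295.5 mOsm/kg
Osmolar gap = measured − calculated = 305 − 295.5 = 9.5 mOsm/kg

9.5 mOsm/kg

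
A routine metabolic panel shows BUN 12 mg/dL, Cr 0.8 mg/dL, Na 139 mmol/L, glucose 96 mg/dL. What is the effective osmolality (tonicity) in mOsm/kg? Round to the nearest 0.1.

Effective osmolality excludes urea (freely permeant across cell membranes):
2·Na + glucose/18
= 2·139 + 96/18
= 278 + 5.33
= 283.33 mOsm/kg

283.3 mOsm/kg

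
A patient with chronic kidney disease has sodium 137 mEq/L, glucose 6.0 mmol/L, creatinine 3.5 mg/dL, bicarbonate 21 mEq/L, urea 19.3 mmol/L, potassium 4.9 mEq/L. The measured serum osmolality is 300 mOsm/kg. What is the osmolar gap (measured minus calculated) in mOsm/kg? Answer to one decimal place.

0.7 mOsm/kg

Calculated osmolality = 2·Na + glucose + urea
= 2·137 + 6 + 19.3
= 274 + 6 + 19.30
= 299.3 mOsm/kg ≈ 299.3 mOsm/kg
Osmolar gap = measured − calculated = 300 − 299.3 = 0.7 mOsm/kg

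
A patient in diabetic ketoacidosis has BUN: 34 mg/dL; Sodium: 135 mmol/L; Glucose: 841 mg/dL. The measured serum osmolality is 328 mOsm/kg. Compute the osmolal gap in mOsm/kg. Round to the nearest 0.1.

-0.9 mOsm/kg

Calculated osmolality = 2·Na + glucose/18 + BUN/2.8
= 2·135 + 841/18 + 34/2.8
= 270 + 46.72 + 12.14
= 328.86 mOsm/kg ≈ 328.9 mOsm/kg
Osmolar gap = measured − calculated = 328 − 328.9 = -0.9 mOsm/kg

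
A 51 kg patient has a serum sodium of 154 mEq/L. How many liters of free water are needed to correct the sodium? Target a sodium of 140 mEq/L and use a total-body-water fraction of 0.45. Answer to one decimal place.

2.3 L

TBW = 0.45 · 51 = 22.95 L
Free water deficit = TBW · (Na/140 − 1)
= 22.95 · (154/140 − 1)
= 22.95 · 0.1
= 2.29 L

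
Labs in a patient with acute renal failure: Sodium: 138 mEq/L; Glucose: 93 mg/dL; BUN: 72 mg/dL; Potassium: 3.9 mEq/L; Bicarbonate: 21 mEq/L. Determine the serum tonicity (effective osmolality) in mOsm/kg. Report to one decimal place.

Effective osmolality excludes urea (freely permeant across cell membranes):
2·Na + glucose/18
= 2·138 + 93/18
= 276 + 5.17
= 281.17 mOsm/kg

281.2 mOsm/kg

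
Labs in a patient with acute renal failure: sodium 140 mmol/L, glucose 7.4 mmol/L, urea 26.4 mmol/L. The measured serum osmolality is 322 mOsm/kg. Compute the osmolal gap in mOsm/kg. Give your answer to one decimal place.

8.2 mOsm/kg

Calculated osmolality = 2·Na + glucose + urea
= 2·140 + 7.4 + 26.4
= 280 + 7.40 + 26.40
= 313.8 mOsm/kg ≈ 313.8 mOsm/kg
Osmolar gap = measured − calculated = 322 − 313.8 = 8.2 mOsm/kg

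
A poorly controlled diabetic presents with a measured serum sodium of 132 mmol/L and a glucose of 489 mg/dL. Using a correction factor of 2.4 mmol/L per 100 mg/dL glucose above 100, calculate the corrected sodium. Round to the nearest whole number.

141 mmol/L

Corrected Na = measured Na + 2.4 · (glucose − 100)/100
= 132 + 2.4 · (489 − 100)/100
= 132 + 9.3
= 141.3 mmol/L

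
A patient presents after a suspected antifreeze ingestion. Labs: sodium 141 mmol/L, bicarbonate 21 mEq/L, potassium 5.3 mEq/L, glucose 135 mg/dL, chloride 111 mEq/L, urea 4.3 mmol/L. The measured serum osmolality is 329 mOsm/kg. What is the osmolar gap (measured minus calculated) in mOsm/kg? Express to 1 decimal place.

Calculated osmolality = 2·Na + glucose/18 + urea
= 2·141 + 135/18 + 4.3
= 282 + 7.50 + 4.30
= 293.8 mOsm/kg ≈ 293.8 mOsm/kg
Osmolar gap = measured − calculated = 329 − 293.8 = 35.2 mOsm/kg

35.2 mOsm/kg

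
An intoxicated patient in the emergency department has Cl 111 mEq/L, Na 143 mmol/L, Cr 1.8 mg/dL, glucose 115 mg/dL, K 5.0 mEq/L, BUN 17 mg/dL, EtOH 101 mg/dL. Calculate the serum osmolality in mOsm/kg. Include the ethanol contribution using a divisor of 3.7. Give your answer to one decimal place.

325.8 mOsm/kg

Calculated osmolality = 2·Na + glucose/18 + BUN/2.8 + ethanol/3.7
= 2·143 + 115/18 + 17/2.8 + 101/3.7
= 286 + 6.39 + 6.07 + 27.30
= 325.76 mOsm/kg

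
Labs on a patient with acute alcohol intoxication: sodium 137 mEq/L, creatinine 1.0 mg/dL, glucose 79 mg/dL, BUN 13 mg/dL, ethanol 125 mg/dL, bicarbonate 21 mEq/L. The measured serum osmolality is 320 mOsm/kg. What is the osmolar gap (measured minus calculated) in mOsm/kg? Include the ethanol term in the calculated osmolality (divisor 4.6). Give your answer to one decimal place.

9.8 mOsm/kg

Calculated osmolality = 2·Na + glucose/18 + BUN/2.8 + ethanol/4.6
= 2·137 + 79/18 + 13/2.8 + 125/4.6
= 274 + 4.39 + 4.64 + 27.17
= 310.2 mOsm/kg ≈ 310.2 mOsm/kg
Osmolar gap = measured − calculated = 320 − 310.2 = 9.8 mOsm/kg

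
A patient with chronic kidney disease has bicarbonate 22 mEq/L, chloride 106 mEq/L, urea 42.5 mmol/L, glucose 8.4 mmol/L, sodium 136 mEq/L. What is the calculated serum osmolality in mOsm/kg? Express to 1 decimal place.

322.9 mOsm/kg

Calculated osmolality = 2·Na + glucose + urea
= 2·136 + 8.4 + 42.5
= 272 + 8.40 + 42.50
= 322.9 mOsm/kg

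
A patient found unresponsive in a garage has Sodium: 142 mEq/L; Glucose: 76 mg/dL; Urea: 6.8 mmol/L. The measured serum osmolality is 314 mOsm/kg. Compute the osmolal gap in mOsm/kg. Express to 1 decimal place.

19.0 mOsm/kg

Calculated osmolality = 2·Na + glucose/18 + urea
= 2·142 + 76/18 + 6.8
= 284 + 4.22 + 6.80
= 295.02 mOsm/kg ≈ 295.0 mOsm/kg
Osmolar gap = measured − calculated = 314 − 295.0 = 19.0 mOsm/kg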